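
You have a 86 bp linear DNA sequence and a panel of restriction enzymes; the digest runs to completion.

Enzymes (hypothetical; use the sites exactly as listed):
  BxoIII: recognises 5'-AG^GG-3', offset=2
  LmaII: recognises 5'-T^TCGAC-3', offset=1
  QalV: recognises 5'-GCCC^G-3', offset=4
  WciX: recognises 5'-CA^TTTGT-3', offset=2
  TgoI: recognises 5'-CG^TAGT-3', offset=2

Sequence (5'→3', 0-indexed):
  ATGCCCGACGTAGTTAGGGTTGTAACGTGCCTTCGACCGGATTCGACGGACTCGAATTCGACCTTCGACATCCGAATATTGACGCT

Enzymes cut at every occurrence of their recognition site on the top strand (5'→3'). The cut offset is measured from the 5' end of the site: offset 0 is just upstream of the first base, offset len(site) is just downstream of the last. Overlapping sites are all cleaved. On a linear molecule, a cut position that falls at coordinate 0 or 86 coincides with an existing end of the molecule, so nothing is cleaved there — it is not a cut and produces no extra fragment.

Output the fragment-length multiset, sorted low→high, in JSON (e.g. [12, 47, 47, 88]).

[4,6,7,7,10,15,15,22]

Site scan:
  BxoIII (AGGG, off=2): starts [15] → cuts [17]
  LmaII (TTCGAC, off=1): starts [31, 41, 56, 63] → cuts [32, 42, 57, 64]
  QalV (GCCCG, off=4): starts [2] → cuts [6]
  WciX (CATTTGT, off=2): no sites
  TgoI (CGTAGT, off=2): starts [8] → cuts [10]

All cut coordinates (distinct, sorted): [6, 10, 17, 32, 42, 57, 64]

Fragment lengths:
  [0,6): 6 bp
  [6,10): 4 bp
  [10,17): 7 bp
  [17,32): 15 bp
  [32,42): 10 bp
  [42,57): 15 bp
  [57,64): 7 bp
  [64,86): 22 bp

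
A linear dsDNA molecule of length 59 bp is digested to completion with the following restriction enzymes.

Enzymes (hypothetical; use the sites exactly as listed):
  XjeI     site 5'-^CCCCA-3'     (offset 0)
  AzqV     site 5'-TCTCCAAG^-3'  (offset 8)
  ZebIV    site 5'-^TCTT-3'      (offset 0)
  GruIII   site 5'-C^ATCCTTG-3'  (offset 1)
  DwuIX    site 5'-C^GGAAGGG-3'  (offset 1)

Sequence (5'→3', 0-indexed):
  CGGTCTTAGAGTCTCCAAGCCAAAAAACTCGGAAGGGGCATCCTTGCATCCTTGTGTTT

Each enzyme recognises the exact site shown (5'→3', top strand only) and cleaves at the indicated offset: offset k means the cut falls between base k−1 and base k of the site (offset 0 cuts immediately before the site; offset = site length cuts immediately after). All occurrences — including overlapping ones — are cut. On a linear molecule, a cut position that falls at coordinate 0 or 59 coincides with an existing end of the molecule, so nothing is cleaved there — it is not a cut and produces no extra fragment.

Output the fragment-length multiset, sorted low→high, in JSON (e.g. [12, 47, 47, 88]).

Scan for sites:
  XjeI (CCCCA, off=0): no sites
  AzqV (TCTCCAAG, off=8): starts [11] → cuts [19]
  ZebIV (TCTT, off=0): starts [3] → cuts [3]
  GruIII (CATCCTTG, off=1): starts [38, 46] → cuts [39, 47]
  DwuIX (CGGAAGGG, off=1): starts [29] → cuts [30]

Pooled cuts: [3, 19, 30, 39, 47]

Fragments:
  [0,3): 3 bp
  [3,19): 16 bp
  [19,30): 11 bp
  [30,39): 9 bp
  [39,47): 8 bp
  [47,59): 12 bp

[3,8,9,11,12,16]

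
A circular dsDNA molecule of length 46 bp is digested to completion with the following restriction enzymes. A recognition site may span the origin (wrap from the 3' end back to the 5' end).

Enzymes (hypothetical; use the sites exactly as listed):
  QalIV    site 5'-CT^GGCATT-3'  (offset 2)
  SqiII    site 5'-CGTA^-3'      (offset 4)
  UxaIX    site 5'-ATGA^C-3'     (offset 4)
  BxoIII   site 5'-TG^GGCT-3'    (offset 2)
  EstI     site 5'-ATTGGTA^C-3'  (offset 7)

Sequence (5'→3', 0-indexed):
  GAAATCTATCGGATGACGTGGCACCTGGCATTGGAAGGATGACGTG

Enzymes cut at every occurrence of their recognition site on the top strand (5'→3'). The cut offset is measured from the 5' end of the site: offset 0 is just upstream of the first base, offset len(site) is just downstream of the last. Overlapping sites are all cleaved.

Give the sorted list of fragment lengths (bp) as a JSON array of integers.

[10,16,20]

Per-enzyme occurrences:
  QalIV (CTGGCATT, off=2): starts [24] → cuts [26]
  SqiII (CGTA, off=4): no sites
  UxaIX (ATGAC, off=4): starts [12, 38] → cuts [16, 42]
  BxoIII (TGGGCT, off=2): no sites
  EstI (ATTGGTAC, off=7): no sites

Pooled cuts: [16, 26, 42]

Fragment lengths:
  16→26: 10 bp
  26→42: 16 bp
  42→16 (wrap): 46-42+16 = 20 bp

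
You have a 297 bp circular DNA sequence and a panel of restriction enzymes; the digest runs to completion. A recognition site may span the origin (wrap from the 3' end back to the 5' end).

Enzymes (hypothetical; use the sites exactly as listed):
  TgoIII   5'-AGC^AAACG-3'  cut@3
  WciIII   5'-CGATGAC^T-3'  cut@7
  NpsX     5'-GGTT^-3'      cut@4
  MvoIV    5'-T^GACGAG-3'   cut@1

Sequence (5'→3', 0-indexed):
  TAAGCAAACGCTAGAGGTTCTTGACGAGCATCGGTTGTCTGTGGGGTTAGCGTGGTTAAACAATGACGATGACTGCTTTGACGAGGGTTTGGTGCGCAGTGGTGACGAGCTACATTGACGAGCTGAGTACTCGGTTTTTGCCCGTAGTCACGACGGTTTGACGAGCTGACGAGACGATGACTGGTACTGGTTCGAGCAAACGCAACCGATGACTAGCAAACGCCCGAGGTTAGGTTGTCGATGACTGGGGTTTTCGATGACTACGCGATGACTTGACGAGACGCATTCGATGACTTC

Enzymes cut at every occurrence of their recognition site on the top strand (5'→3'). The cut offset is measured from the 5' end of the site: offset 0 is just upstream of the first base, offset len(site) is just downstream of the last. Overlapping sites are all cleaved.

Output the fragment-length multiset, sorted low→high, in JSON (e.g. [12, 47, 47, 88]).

[1,2,3,4,5,5,6,7,8,8,9,9,9,10,11,11,12,13,14,14,14,14,14,16,16,20,20,22]

Per-enzyme occurrences:
  TgoIII (AGCAAACG, off=3): starts [2, 194, 214] → cuts [5, 197, 217]
  WciIII (CGATGACT, off=7): starts [66, 174, 206, 238, 254, 265, 287] → cuts [73, 181, 213, 245, 261, 272, 294]
  NpsX (GGTT, off=4): starts [15, 32, 44, 53, 85, 132, 154, 188, 227, 232, 248] → cuts [19, 36, 48, 57, 89, 136, 158, 192, 231, 236, 252]
  MvoIV (TGACGAG, off=1): starts [21, 78, 102, 115, 158, 166, 273] → cuts [22, 79, 103, 116, 159, 167, 274]

All cut coordinates (distinct, sorted): [5, 19, 22, 36, 48, 57, 73, 79, 89, 103, 116, 136, 158, 159, 167, 181, 192, 197, 213, 217, 231, 236, 245, 252, 261, 272, 274, 294]

Fragment lengths:
  5→19: 14 bp
  19→22: 3 bp
  22→36: 14 bp
  36→48: 12 bp
  48→57: 9 bp
  57→73: 16 bp
  73→79: 6 bp
  79→89: 10 bp
  89→103: 14 bp
  103→116: 13 bp
  116→136: 20 bp
  136→158: 22 bp
  158→159: 1 bp
  159→167: 8 bp
  167→181: 14 bp
  181→192: 11 bp
  192→197: 5 bp
  197→213: 16 bp
  213→217: 4 bp
  217→231: 14 bp
  231→236: 5 bp
  236→245: 9 bp
  245→252: 7 bp
  252→261: 9 bp
  261→272: 11 bp
  272→274: 2 bp
  274→294: 20 bp
  294→5 (wrap): 297-294+5 = 8 bp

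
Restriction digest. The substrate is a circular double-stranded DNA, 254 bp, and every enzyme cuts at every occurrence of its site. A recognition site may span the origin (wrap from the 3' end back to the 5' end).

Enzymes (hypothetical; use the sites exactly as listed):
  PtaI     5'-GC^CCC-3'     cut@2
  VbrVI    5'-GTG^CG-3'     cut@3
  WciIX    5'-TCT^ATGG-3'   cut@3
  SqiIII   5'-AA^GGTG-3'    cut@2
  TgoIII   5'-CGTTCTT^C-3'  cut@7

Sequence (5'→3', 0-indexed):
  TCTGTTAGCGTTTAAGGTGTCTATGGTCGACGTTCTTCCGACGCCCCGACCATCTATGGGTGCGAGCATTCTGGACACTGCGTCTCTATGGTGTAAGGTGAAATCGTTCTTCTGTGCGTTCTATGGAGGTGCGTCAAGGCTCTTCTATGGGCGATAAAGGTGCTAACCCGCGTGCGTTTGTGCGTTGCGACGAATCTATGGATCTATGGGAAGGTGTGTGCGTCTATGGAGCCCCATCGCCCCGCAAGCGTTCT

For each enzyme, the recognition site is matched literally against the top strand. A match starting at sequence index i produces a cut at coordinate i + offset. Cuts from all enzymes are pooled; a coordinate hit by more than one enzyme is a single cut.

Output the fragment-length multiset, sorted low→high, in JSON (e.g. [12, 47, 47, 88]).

[5,5,6,7,7,7,7,7,8,8,8,8,9,9,11,12,14,15,15,15,15,15,16,25]

Scan for sites:
  PtaI (GCCCC, off=2): starts [42, 230, 238] → cuts [44, 232, 240]
  VbrVI (GTGCG, off=3): starts [59, 113, 128, 171, 179, 217] → cuts [62, 116, 131, 174, 182, 220]
  WciIX (TCTATGG, off=3): starts [19, 52, 84, 119, 143, 194, 202, 222] → cuts [22, 55, 87, 122, 146, 197, 205, 225]
  SqiIII (AAGGTG, off=2): starts [13, 94, 156, 210] → cuts [15, 96, 158, 212]
  TgoIII (CGTTCTTC, off=7): starts [30, 104, 248] → cuts [1, 37, 111]

Pooled cuts: [1, 15, 22, 37, 44, 55, 62, 87, 96, 111, 116, 122, 131, 146, 158, 174, 182, 197, 205, 212, 220, 225, 232, 240]

Fragments:
  1→15: 14 bp
  15→22: 7 bp
  22→37: 15 bp
  37→44: 7 bp
  44→55: 11 bp
  55→62: 7 bp
  62→87: 25 bp
  87→96: 9 bp
  96→111: 15 bp
  111→116: 5 bp
  116→122: 6 bp
  122→131: 9 bp
  131→146: 15 bp
  146→158: 12 bp
  158→174: 16 bp
  174→182: 8 bp
  182→197: 15 bp
  197→205: 8 bp
  205→212: 7 bp
  212→220: 8 bp
  220→225: 5 bp
  225→232: 7 bp
  232→240: 8 bp
  240→1 (wrap): 254-240+1 = 15 bp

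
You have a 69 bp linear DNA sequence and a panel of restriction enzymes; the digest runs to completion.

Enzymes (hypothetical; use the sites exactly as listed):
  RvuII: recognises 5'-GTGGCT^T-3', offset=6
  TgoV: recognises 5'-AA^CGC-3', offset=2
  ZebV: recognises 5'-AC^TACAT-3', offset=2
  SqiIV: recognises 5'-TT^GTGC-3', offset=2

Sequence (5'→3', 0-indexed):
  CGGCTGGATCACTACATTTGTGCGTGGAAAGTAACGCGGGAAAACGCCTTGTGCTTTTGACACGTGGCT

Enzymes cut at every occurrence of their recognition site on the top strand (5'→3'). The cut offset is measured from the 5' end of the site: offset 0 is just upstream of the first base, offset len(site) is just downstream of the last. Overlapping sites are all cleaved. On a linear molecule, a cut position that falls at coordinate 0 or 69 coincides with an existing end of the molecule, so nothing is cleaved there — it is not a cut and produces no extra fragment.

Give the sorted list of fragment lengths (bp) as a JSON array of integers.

[6,7,10,12,15,19]

Scan for sites:
  RvuII (GTGGCTT, off=6): no sites
  TgoV AACGC/2: at [32, 42] ⇒ [34, 44]
  ZebV ACTACAT/2: at [10] ⇒ [12]
  SqiIV TTGTGC/2: at [17, 48] ⇒ [19, 50]

All cut coordinates (distinct, sorted): [12, 19, 34, 44, 50]

Fragments:
  [0,12): 12 bp
  [12,19): 7 bp
  [19,34): 15 bp
  [34,44): 10 bp
  [44,50): 6 bp
  [50,69): 19 bp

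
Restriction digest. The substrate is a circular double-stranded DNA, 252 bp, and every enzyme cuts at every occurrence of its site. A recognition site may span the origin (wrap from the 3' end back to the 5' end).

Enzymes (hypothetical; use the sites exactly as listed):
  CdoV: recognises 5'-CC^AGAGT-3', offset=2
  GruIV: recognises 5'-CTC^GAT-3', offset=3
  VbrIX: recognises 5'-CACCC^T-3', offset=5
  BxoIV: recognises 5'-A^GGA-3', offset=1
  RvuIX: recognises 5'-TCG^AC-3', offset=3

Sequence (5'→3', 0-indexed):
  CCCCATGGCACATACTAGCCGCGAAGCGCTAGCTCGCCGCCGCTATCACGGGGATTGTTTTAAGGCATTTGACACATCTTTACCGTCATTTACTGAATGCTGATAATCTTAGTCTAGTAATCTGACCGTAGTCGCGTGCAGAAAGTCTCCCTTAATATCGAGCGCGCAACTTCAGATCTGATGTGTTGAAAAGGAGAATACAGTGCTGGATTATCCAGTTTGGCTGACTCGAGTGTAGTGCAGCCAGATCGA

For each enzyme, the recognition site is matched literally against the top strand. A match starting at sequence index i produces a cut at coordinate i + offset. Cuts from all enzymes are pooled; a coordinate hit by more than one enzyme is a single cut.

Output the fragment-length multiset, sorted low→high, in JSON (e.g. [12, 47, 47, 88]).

[59,193]

Site scan:
  CdoV (CCAGAGT, off=2): no sites
  GruIV (CTCGAT, off=3): no sites
  VbrIX (CACCCT, off=5): no sites
  BxoIV (AGGA, off=1): starts [191] → cuts [192]
  RvuIX (TCGAC, off=3): starts [248] → cuts [251]

All cut coordinates (distinct, sorted): [192, 251]

Fragments:
  192→251: 59 bp
  251→192 (wrap): 252-251+192 = 193 bp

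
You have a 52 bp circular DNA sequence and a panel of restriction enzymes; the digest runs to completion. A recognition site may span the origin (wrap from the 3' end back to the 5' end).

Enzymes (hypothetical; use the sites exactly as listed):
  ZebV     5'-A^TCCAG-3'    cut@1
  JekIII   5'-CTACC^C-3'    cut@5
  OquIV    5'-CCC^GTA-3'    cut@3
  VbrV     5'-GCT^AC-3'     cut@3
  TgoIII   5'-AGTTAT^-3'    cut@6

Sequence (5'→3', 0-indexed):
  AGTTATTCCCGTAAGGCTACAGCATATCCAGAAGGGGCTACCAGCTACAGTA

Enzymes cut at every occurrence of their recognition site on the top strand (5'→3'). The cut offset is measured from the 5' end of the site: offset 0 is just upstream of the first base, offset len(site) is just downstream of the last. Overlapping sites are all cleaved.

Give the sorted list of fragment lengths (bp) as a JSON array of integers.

Per-enzyme occurrences:
  ZebV ATCCAG/1: at [25] ⇒ [26]
  JekIII (CTACCC, off=5): no sites
  OquIV CCCGTA/3: at [7] ⇒ [10]
  VbrV GCTAC/3: at [15, 36, 43] ⇒ [18, 39, 46]
  TgoIII AGTTAT/6: at [0] ⇒ [6]

All cut coordinates (distinct, sorted): [6, 10, 18, 26, 39, 46]

Fragment lengths:
  6→10: 4 bp
  10→18: 8 bp
  18→26: 8 bp
  26→39: 13 bp
  39→46: 7 bp
  46→6 (wrap): 52-46+6 = 12 bp

[4,7,8,8,12,13]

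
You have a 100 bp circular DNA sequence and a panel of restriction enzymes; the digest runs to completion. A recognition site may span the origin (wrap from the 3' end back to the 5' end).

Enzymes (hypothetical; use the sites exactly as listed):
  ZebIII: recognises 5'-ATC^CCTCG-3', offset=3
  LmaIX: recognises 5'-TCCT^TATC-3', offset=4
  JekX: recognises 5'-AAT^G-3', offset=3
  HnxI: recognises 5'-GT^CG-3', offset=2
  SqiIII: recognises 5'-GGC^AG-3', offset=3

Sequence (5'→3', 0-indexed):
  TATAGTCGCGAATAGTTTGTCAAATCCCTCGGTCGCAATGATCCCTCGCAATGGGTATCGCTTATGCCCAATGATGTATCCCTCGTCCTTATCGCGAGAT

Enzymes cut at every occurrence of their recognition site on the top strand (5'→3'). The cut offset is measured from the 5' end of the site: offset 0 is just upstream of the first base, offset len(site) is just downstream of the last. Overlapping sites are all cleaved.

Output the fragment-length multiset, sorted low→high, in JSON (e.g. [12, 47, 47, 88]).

[4,6,7,8,9,9,17,20,20]

Per-enzyme occurrences:
  ZebIII (ATCCCTCG, off=3): starts [23, 40, 77] → cuts [26, 43, 80]
  LmaIX (TCCTTATC, off=4): starts [85] → cuts [89]
  JekX (AATG, off=3): starts [36, 49, 69] → cuts [39, 52, 72]
  HnxI (GTCG, off=2): starts [4, 31] → cuts [6, 33]
  SqiIII (GGCAG, off=3): no sites

Pooled cuts: [6, 26, 33, 39, 43, 52, 72, 80, 89]

Fragment lengths:
  6→26: 20 bp
  26→33: 7 bp
  33→39: 6 bp
  39→43: 4 bp
  43→52: 9 bp
  52→72: 20 bp
  72→80: 8 bp
  80→89: 9 bp
  89→6 (wrap): 100-89+6 = 17 bp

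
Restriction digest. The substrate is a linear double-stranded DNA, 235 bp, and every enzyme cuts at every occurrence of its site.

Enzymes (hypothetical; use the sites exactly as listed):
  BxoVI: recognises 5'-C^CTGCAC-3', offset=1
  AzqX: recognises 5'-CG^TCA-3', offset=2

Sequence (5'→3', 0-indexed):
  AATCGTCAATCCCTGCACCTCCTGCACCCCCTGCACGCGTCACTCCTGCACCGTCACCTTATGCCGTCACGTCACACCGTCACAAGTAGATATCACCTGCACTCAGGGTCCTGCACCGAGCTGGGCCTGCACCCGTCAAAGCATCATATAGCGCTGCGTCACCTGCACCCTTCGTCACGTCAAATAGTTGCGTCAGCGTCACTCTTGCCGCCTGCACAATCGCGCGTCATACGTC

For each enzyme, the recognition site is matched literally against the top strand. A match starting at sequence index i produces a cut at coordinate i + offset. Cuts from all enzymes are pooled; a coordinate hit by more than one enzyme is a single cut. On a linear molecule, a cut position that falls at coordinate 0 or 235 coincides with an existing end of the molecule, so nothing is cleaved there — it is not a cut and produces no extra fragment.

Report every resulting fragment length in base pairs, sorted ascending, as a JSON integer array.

[4,5,5,5,6,6,7,8,8,9,9,9,9,9,12,13,13,13,14,15,16,17,23]

Site scan:
  BxoVI CCTGCAC/1: at [11, 20, 29, 44, 95, 109, 125, 161, 210] ⇒ [12, 21, 30, 45, 96, 110, 126, 162, 211]
  AzqX CGTCA/2: at [3, 37, 51, 64, 69, 77, 133, 156, 172, 177, 190, 196, 224] ⇒ [5, 39, 53, 66, 71, 79, 135, 158, 174, 179, 192, 198, 226]

Pooled cuts: [5, 12, 21, 30, 39, 45, 53, 66, 71, 79, 96, 110, 126, 135, 158, 162, 174, 179, 192, 198, 211, 226]

Fragment lengths:
  [0,5): 5 bp
  [5,12): 7 bp
  [12,21): 9 bp
  [21,30): 9 bp
  [30,39): 9 bp
  [39,45): 6 bp
  [45,53): 8 bp
  [53,66): 13 bp
  [66,71): 5 bp
  [71,79): 8 bp
  [79,96): 17 bp
  [96,110): 14 bp
  [110,126): 16 bp
  [126,135): 9 bp
  [135,158): 23 bp
  [158,162): 4 bp
  [162,174): 12 bp
  [174,179): 5 bp
  [179,192): 13 bp
  [192,198): 6 bp
  [198,211): 13 bp
  [211,226): 15 bp
  [226,235): 9 bp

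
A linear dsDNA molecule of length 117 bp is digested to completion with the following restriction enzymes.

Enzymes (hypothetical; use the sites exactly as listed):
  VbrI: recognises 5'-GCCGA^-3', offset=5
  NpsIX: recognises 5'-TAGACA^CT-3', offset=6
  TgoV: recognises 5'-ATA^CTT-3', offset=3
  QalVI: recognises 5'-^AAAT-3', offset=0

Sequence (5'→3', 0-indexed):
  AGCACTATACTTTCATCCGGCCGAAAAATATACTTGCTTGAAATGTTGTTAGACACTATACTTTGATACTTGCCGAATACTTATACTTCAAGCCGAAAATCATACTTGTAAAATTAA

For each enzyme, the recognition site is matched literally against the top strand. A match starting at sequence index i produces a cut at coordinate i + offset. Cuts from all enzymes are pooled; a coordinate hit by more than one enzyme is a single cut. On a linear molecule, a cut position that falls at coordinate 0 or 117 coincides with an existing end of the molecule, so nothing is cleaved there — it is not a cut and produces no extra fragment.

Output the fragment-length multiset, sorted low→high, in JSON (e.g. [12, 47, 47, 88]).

Scan for sites:
  VbrI GCCGA/5: at [19, 71, 91] ⇒ [24, 76, 96]
  NpsIX TAGACACT/6: at [49] ⇒ [55]
  TgoV ATACTT/3: at [6, 29, 57, 65, 76, 82, 101] ⇒ [9, 32, 60, 68, 79, 85, 104]
  QalVI AAAT/0: at [25, 40, 96, 110] ⇒ [25, 40, 96, 110]

All cut coordinates (distinct, sorted): [9, 24, 25, 32, 40, 55, 60, 68, 76, 79, 85, 96, 104, 110]

Fragments:
  [0,9): 9 bp
  [9,24): 15 bp
  [24,25): 1 bp
  [25,32): 7 bp
  [32,40): 8 bp
  [40,55): 15 bp
  [55,60): 5 bp
  [60,68): 8 bp
  [68,76): 8 bp
  [76,79): 3 bp
  [79,85): 6 bp
  [85,96): 11 bp
  [96,104): 8 bp
  [104,110): 6 bp
  [110,117): 7 bp

[1,3,5,6,6,7,7,8,8,8,8,9,11,15,15]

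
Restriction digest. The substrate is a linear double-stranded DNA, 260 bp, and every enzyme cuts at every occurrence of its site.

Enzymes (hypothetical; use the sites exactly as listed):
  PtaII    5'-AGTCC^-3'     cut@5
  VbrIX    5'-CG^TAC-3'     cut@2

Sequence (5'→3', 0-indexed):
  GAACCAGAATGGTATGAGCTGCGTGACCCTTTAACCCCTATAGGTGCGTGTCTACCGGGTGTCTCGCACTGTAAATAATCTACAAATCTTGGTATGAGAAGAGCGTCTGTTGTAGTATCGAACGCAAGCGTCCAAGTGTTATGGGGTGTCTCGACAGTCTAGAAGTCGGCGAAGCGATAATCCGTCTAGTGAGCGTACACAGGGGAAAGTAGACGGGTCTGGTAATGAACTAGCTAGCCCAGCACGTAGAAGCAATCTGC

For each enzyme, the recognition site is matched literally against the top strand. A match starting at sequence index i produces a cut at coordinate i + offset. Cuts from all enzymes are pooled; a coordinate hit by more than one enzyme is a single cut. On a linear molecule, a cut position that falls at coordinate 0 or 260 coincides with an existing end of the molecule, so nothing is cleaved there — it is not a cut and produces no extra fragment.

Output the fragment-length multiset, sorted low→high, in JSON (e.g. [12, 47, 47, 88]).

Site scan:
  PtaII (AGTCC, off=5): no sites
  VbrIX CGTAC/2: at [193] ⇒ [195]

Pooled cuts: [195]

Fragments:
  [0,195): 195 bp
  [195,260): 65 bp

[65,195]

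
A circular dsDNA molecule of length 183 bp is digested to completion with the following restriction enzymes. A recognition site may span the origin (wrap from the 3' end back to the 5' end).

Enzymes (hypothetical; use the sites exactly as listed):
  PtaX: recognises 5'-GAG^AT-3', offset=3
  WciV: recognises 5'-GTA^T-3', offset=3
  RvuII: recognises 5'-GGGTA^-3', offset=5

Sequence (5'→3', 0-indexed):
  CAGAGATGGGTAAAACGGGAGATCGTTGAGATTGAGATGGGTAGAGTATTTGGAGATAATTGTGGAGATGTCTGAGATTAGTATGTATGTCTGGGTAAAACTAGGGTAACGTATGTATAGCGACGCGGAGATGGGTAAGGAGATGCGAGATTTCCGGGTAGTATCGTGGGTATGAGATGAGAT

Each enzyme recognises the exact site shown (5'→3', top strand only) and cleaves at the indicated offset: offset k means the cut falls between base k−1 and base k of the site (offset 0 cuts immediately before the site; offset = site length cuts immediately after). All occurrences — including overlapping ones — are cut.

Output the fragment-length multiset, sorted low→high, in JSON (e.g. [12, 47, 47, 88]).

Per-enzyme occurrences:
  PtaX GAGAT/3: at [2, 18, 27, 33, 52, 64, 73, 127, 139, 146, 173, 178] ⇒ [5, 21, 30, 36, 55, 67, 76, 130, 142, 149, 176, 181]
  WciV GTAT/3: at [45, 80, 84, 110, 114, 160, 169] ⇒ [48, 83, 87, 113, 117, 163, 172]
  RvuII GGGTA/5: at [7, 38, 92, 103, 132, 155, 167] ⇒ [12, 43, 97, 108, 137, 160, 172]

Pooled cuts: [5, 12, 21, 30, 36, 43, 48, 55, 67, 76, 83, 87, 97, 108, 113, 117, 130, 137, 142, 149, 160, 163, 172, 176, 181]

Fragments:
  5→12: 7 bp
  12→21: 9 bp
  21→30: 9 bp
  30→36: 6 bp
  36→43: 7 bp
  43→48: 5 bp
  48→55: 7 bp
  55→67: 12 bp
  67→76: 9 bp
  76→83: 7 bp
  83→87: 4 bp
  87→97: 10 bp
  97→108: 11 bp
  108→113: 5 bp
  113→117: 4 bp
  117→130: 13 bp
  130→137: 7 bp
  137→142: 5 bp
  142→149: 7 bp
  149→160: 11 bp
  160→163: 3 bp
  163→172: 9 bp
  172→176: 4 bp
  176→181: 5 bp
  181→5 (wrap): 183-181+5 = 7 bp

[3,4,4,4,5,5,5,5,6,7,7,7,7,7,7,7,9,9,9,9,10,11,11,12,13]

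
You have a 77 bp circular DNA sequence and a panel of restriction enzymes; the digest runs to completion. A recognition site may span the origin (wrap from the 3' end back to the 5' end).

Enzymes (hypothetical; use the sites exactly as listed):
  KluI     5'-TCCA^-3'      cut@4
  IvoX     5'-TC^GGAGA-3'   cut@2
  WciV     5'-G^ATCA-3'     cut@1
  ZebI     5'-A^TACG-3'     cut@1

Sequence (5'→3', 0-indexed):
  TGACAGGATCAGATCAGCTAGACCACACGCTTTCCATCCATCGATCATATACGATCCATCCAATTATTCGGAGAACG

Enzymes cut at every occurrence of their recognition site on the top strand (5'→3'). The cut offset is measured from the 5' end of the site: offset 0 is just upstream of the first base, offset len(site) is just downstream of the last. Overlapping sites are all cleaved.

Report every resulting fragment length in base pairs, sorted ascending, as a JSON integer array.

[3,4,4,5,6,7,9,15,24]

Scan for sites:
  KluI (TCCA, off=4): starts [32, 36, 54, 58] → cuts [36, 40, 58, 62]
  IvoX (TCGGAGA, off=2): starts [67] → cuts [69]
  WciV (GATCA, off=1): starts [6, 11, 42] → cuts [7, 12, 43]
  ZebI (ATACG, off=1): starts [48] → cuts [49]

Pooled cuts: [7, 12, 36, 40, 43, 49, 58, 62, 69]

Fragments:
  7→12: 5 bp
  12→36: 24 bp
  36→40: 4 bp
  40→43: 3 bp
  43→49: 6 bp
  49→58: 9 bp
  58→62: 4 bp
  62→69: 7 bp
  69→7 (wrap): 77-69+7 = 15 bp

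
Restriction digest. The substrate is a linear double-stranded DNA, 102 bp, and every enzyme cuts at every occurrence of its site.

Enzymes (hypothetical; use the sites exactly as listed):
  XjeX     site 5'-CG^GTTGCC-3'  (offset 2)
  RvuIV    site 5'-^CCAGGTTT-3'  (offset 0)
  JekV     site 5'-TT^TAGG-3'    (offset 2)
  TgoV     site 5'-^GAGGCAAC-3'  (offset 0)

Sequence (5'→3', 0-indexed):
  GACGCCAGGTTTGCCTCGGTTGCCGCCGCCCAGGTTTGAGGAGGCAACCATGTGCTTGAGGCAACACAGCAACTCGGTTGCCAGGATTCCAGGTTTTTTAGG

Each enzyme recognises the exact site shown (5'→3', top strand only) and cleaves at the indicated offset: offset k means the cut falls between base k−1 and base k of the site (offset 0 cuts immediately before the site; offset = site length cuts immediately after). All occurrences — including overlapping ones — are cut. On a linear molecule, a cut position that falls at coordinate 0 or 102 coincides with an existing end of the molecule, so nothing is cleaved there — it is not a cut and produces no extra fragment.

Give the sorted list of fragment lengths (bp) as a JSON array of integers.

[4,4,10,11,11,12,14,17,19]

Scan for sites:
  XjeX (CGGTTGCC, off=2): starts [16, 74] → cuts [18, 76]
  RvuIV (CCAGGTTT, off=0): starts [4, 29, 88] → cuts [4, 29, 88]
  JekV (TTTAGG, off=2): starts [96] → cuts [98]
  TgoV (GAGGCAAC, off=0): starts [40, 57] → cuts [40, 57]

All cut coordinates (distinct, sorted): [4, 18, 29, 40, 57, 76, 88, 98]

Fragment lengths:
  [0,4): 4 bp
  [4,18): 14 bp
  [18,29): 11 bp
  [29,40): 11 bp
  [40,57): 17 bp
  [57,76): 19 bp
  [76,88): 12 bp
  [88,98): 10 bp
  [98,102): 4 bp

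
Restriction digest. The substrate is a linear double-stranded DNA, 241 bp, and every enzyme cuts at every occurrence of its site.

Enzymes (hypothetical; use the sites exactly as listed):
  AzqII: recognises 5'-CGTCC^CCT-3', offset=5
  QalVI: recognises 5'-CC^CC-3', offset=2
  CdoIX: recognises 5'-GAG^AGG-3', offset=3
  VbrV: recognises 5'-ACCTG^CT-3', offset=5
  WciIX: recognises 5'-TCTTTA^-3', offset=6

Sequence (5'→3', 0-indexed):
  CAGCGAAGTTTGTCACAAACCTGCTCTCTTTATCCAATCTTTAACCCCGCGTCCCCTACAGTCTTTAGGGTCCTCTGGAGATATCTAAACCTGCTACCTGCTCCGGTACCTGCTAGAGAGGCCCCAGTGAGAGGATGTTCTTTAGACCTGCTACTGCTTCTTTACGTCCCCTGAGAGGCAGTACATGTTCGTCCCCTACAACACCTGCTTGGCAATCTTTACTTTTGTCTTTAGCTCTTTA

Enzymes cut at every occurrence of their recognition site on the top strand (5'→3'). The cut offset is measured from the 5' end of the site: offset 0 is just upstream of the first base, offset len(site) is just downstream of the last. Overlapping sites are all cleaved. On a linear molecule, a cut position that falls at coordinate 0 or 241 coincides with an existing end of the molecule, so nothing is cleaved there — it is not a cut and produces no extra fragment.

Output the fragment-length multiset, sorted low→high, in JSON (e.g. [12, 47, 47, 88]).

[3,5,5,6,6,6,7,8,8,8,9,11,12,12,13,13,13,14,14,19,23,26]

Scan for sites:
  AzqII CGTCCCCT/5: at [49, 164, 189] ⇒ [54, 169, 194]
  QalVI CCCC/2: at [44, 52, 121, 167, 192] ⇒ [46, 54, 123, 169, 194]
  CdoIX GAGAGG/3: at [115, 128, 172] ⇒ [118, 131, 175]
  VbrV ACCTGCT/5: at [18, 88, 95, 107, 145, 202] ⇒ [23, 93, 100, 112, 150, 207]
  WciIX TCTTTA/6: at [26, 37, 61, 138, 158, 215, 227, 235] ⇒ [32, 43, 67, 144, 164, 221, 233] (position 241 is a terminus of the linear molecule — no cut)

Pooled cuts: [23, 32, 43, 46, 54, 67, 93, 100, 112, 118, 123, 131, 144, 150, 164, 169, 175, 194, 207, 221, 233]

Fragments:
  [0,23): 23 bp
  [23,32): 9 bp
  [32,43): 11 bp
  [43,46): 3 bp
  [46,54): 8 bp
  [54,67): 13 bp
  [67,93): 26 bp
  [93,100): 7 bp
  [100,112): 12 bp
  [112,118): 6 bp
  [118,123): 5 bp
  [123,131): 8 bp
  [131,144): 13 bp
  [144,150): 6 bp
  [150,164): 14 bp
  [164,169): 5 bp
  [169,175): 6 bp
  [175,194): 19 bp
  [194,207): 13 bp
  [207,221): 14 bp
  [221,233): 12 bp
  [233,241): 8 bp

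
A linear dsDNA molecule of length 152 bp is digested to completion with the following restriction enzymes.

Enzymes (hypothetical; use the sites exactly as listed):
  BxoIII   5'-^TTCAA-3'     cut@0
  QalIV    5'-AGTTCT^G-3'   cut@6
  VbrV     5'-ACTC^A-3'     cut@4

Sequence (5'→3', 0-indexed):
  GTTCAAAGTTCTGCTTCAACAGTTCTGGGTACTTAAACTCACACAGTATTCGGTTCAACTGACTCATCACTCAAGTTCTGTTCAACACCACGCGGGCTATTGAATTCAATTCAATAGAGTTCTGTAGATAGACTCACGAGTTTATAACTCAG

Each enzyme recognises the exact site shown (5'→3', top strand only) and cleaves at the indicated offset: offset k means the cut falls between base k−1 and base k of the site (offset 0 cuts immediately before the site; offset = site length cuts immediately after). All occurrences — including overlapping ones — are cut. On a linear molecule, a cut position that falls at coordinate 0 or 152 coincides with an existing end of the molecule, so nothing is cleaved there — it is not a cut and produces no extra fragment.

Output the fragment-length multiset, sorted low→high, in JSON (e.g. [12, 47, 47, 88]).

[1,1,2,2,5,7,7,11,12,12,12,13,14,14,15,24]

Scan for sites:
  BxoIII TTCAA/0: at [1, 14, 53, 80, 104, 109] ⇒ [1, 14, 53, 80, 104, 109]
  QalIV AGTTCTG/6: at [6, 20, 73, 117] ⇒ [12, 26, 79, 123]
  VbrV ACTCA/4: at [36, 61, 68, 131, 146] ⇒ [40, 65, 72, 135, 150]

All cut coordinates (distinct, sorted): [1, 12, 14, 26, 40, 53, 65, 72, 79, 80, 104, 109, 123, 135, 150]

Fragment lengths:
  [0,1): 1 bp
  [1,12): 11 bp
  [12,14): 2 bp
  [14,26): 12 bp
  [26,40): 14 bp
  [40,53): 13 bp
  [53,65): 12 bp
  [65,72): 7 bp
  [72,79): 7 bp
  [79,80): 1 bp
  [80,104): 24 bp
  [104,109): 5 bp
  [109,123): 14 bp
  [123,135): 12 bp
  [135,150): 15 bp
  [150,152): 2 bp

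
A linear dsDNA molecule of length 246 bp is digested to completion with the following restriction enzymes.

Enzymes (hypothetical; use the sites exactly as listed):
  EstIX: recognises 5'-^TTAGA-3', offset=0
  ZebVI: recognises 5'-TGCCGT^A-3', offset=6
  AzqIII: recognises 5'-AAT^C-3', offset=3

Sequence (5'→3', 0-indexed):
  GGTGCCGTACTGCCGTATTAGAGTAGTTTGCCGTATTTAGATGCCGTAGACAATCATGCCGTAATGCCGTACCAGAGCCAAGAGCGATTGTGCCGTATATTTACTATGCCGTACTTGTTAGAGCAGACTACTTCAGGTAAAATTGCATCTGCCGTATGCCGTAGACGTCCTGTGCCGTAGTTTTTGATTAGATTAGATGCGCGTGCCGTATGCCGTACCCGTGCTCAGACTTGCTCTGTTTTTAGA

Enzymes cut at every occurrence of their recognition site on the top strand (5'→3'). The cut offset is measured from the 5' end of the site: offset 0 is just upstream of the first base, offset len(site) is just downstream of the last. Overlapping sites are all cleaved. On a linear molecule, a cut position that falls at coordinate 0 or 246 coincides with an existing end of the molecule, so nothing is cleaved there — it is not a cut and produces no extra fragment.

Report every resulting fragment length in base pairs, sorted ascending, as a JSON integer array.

Per-enzyme occurrences:
  EstIX (TTAGA, off=0): starts [17, 36, 117, 187, 192, 241] → cuts [17, 36, 117, 187, 192, 241]
  ZebVI (TGCCGTA, off=6): starts [2, 10, 28, 41, 56, 64, 90, 106, 149, 156, 172, 203, 210] → cuts [8, 16, 34, 47, 62, 70, 96, 112, 155, 162, 178, 209, 216]
  AzqIII (AATC, off=3): starts [51] → cuts [54]

All cut coordinates (distinct, sorted): [8, 16, 17, 34, 36, 47, 54, 62, 70, 96, 112, 117, 155, 162, 178, 187, 192, 209, 216, 241]

Fragment lengths:
  [0,8): 8 bp
  [8,16): 8 bp
  [16,17): 1 bp
  [17,34): 17 bp
  [34,36): 2 bp
  [36,47): 11 bp
  [47,54): 7 bp
  [54,62): 8 bp
  [62,70): 8 bp
  [70,96): 26 bp
  [96,112): 16 bp
  [112,117): 5 bp
  [117,155): 38 bp
  [155,162): 7 bp
  [162,178): 16 bp
  [178,187): 9 bp
  [187,192): 5 bp
  [192,209): 17 bp
  [209,216): 7 bp
  [216,241): 25 bp
  [241,246): 5 bp

[1,2,5,5,5,7,7,7,8,8,8,8,9,11,16,16,17,17,25,26,38]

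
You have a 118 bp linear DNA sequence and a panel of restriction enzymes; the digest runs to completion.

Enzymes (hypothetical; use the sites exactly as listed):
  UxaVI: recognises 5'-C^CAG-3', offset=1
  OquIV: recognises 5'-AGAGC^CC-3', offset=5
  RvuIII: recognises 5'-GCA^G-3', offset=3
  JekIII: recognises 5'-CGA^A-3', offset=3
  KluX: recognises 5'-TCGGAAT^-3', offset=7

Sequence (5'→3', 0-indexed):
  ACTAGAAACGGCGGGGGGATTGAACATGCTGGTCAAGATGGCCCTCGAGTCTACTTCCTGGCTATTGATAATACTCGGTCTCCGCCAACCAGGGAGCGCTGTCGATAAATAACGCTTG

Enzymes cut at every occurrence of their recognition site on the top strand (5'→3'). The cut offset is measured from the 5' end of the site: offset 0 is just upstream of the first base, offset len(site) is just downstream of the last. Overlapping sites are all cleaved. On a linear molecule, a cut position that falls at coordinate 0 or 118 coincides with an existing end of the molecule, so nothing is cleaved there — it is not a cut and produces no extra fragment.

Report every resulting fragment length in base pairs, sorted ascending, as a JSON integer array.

[29,89]

Per-enzyme occurrences:
  UxaVI (CCAG, off=1): starts [88] → cuts [89]
  OquIV (AGAGCCC, off=5): no sites
  RvuIII (GCAG, off=3): no sites
  JekIII (CGAA, off=3): no sites
  KluX (TCGGAAT, off=7): no sites

Pooled cuts: [89]

Fragment lengths:
  [0,89): 89 bp
  [89,118): 29 bp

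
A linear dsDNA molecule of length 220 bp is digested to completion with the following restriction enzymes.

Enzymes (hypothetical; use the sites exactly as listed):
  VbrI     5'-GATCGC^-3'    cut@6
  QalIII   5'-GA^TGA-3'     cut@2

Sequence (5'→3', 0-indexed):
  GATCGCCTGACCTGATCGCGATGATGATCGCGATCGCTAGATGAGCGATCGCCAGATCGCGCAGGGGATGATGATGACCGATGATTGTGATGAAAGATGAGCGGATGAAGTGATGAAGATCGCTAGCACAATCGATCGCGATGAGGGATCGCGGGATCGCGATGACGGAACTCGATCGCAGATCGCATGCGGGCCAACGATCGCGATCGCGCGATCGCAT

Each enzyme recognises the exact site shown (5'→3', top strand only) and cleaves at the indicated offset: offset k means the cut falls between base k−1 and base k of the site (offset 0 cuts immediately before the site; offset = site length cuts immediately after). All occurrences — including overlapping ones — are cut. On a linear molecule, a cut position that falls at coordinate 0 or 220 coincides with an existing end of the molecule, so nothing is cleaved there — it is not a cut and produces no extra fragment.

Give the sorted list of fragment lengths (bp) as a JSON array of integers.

Per-enzyme occurrences:
  VbrI GATCGC/6: at [0, 13, 25, 31, 46, 54, 117, 133, 146, 154, 173, 180, 198, 204, 212] ⇒ [6, 19, 31, 37, 52, 60, 123, 139, 152, 160, 179, 186, 204, 210, 218]
  QalIII GATGA/2: at [19, 22, 39, 66, 69, 72, 79, 88, 95, 103, 111, 139, 160] ⇒ [21, 24, 41, 68, 71, 74, 81, 90, 97, 105, 113, 141, 162]

All cut coordinates (distinct, sorted): [6, 19, 21, 24, 31, 37, 41, 52, 60, 68, 71, 74, 81, 90, 97, 105, 113, 123, 139, 141, 152, 160, 162, 179, 186, 204, 210, 218]

Fragment lengths:
  [0,6): 6 bp
  [6,19): 13 bp
  [19,21): 2 bp
  [21,24): 3 bp
  [24,31): 7 bp
  [31,37): 6 bp
  [37,41): 4 bp
  [41,52): 11 bp
  [52,60): 8 bp
  [60,68): 8 bp
  [68,71): 3 bp
  [71,74): 3 bp
  [74,81): 7 bp
  [81,90): 9 bp
  [90,97): 7 bp
  [97,105): 8 bp
  [105,113): 8 bp
  [113,123): 10 bp
  [123,139): 16 bp
  [139,141): 2 bp
  [141,152): 11 bp
  [152,160): 8 bp
  [160,162): 2 bp
  [162,179): 17 bp
  [179,186): 7 bp
  [186,204): 18 bp
  [204,210): 6 bp
  [210,218): 8 bp
  [218,220): 2 bp

[2,2,2,2,3,3,3,4,6,6,6,7,7,7,7,8,8,8,8,8,8,9,10,11,11,13,16,17,18]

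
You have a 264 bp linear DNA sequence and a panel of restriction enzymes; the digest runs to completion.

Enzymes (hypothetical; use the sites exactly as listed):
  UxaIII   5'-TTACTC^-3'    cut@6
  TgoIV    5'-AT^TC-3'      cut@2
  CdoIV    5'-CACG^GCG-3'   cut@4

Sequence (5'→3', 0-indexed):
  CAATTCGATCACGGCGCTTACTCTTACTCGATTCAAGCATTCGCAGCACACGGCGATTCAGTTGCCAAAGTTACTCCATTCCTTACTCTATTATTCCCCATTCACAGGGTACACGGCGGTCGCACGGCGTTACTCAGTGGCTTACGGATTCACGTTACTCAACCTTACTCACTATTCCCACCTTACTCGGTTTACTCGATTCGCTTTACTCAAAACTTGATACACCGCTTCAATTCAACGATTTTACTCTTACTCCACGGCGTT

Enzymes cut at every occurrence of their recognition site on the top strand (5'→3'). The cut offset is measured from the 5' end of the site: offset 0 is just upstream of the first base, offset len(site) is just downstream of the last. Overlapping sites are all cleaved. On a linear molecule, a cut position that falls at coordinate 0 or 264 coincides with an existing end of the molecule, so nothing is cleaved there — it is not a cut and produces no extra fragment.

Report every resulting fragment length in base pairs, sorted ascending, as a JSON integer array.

Scan for sites:
  UxaIII (TTACTC, off=6): starts [17, 23, 70, 82, 129, 154, 164, 182, 191, 205, 243, 249] → cuts [23, 29, 76, 88, 135, 160, 170, 188, 197, 211, 249, 255]
  TgoIV (ATTC, off=2): starts [2, 30, 38, 55, 77, 92, 99, 147, 173, 198, 232] → cuts [4, 32, 40, 57, 79, 94, 101, 149, 175, 200, 234]
  CdoIV (CACGGCG, off=4): starts [9, 48, 111, 122, 255] → cuts [13, 52, 115, 126, 259]

All cut coordinates (distinct, sorted): [4, 13, 23, 29, 32, 40, 52, 57, 76, 79, 88, 94, 101, 115, 126, 135, 149, 160, 170, 175, 188, 197, 200, 211, 234, 249, 255, 259]

Fragments:
  [0,4): 4 bp
  [4,13): 9 bp
  [13,23): 10 bp
  [23,29): 6 bp
  [29,32): 3 bp
  [32,40): 8 bp
  [40,52): 12 bp
  [52,57): 5 bp
  [57,76): 19 bp
  [76,79): 3 bp
  [79,88): 9 bp
  [88,94): 6 bp
  [94,101): 7 bp
  [101,115): 14 bp
  [115,126): 11 bp
  [126,135): 9 bp
  [135,149): 14 bp
  [149,160): 11 bp
  [160,170): 10 bp
  [170,175): 5 bp
  [175,188): 13 bp
  [188,197): 9 bp
  [197,200): 3 bp
  [200,211): 11 bp
  [211,234): 23 bp
  [234,249): 15 bp
  [249,255): 6 bp
  [255,259): 4 bp
  [259,264): 5 bp

[3,3,3,4,4,5,5,5,6,6,6,7,8,9,9,9,9,10,10,11,11,11,12,13,14,14,15,19,23]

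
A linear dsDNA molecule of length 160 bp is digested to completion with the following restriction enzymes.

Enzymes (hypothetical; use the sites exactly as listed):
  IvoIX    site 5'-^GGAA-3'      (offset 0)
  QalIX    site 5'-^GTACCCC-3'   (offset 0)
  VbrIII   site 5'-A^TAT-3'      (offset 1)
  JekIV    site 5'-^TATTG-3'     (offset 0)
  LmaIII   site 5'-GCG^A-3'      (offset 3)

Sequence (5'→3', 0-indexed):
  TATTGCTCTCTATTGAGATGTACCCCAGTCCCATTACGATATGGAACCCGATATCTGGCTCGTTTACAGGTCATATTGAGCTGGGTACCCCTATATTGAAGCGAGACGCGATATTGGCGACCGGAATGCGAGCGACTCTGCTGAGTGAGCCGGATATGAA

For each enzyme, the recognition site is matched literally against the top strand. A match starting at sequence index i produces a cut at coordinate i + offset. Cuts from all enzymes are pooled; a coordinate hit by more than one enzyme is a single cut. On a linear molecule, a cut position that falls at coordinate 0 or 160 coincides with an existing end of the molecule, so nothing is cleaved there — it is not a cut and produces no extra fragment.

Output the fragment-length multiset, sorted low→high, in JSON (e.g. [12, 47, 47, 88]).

Scan for sites:
  IvoIX GGAA/0: at [42, 122] ⇒ [42, 122]
  QalIX GTACCCC/0: at [19, 84] ⇒ [19, 84]
  VbrIII ATAT/1: at [38, 50, 72, 92, 110, 153] ⇒ [39, 51, 73, 93, 111, 154]
  JekIV TATTG/0: at [0, 10, 73, 93, 111] ⇒ [10, 73, 93, 111] (position 0 is a terminus of the linear molecule — no cut)
  LmaIII GCGA/3: at [100, 107, 116, 127, 131] ⇒ [103, 110, 119, 130, 134]

Pooled cuts: [10, 19, 39, 42, 51, 73, 84, 93, 103, 110, 111, 119, 122, 130, 134, 154]

Fragment lengths:
  [0,10): 10 bp
  [10,19): 9 bp
  [19,39): 20 bp
  [39,42): 3 bp
  [42,51): 9 bp
  [51,73): 22 bp
  [73,84): 11 bp
  [84,93): 9 bp
  [93,103): 10 bp
  [103,110): 7 bp
  [110,111): 1 bp
  [111,119): 8 bp
  [119,122): 3 bp
  [122,130): 8 bp
  [130,134): 4 bp
  [134,154): 20 bp
  [154,160): 6 bp

[1,3,3,4,6,7,8,8,9,9,9,10,10,11,20,20,22]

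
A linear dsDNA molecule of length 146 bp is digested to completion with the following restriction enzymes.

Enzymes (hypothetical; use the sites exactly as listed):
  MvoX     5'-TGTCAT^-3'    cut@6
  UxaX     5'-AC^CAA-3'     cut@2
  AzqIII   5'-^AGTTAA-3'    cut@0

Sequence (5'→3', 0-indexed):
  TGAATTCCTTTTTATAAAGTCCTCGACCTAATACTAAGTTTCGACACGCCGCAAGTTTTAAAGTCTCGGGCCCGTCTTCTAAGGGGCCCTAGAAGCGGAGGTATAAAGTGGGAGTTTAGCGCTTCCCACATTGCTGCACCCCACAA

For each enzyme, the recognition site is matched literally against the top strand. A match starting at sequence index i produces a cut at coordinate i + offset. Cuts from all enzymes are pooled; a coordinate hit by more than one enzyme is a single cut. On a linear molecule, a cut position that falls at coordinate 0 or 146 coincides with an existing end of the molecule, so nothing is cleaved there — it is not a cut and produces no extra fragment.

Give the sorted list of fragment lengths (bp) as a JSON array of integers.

Scan for sites:
  MvoX (TGTCAT, off=6): no sites
  UxaX (ACCAA, off=2): no sites
  AzqIII (AGTTAA, off=0): no sites

All cut coordinates (distinct, sorted): ∅

Fragment lengths:
  no cuts → one linear fragment of 146 bp

[146]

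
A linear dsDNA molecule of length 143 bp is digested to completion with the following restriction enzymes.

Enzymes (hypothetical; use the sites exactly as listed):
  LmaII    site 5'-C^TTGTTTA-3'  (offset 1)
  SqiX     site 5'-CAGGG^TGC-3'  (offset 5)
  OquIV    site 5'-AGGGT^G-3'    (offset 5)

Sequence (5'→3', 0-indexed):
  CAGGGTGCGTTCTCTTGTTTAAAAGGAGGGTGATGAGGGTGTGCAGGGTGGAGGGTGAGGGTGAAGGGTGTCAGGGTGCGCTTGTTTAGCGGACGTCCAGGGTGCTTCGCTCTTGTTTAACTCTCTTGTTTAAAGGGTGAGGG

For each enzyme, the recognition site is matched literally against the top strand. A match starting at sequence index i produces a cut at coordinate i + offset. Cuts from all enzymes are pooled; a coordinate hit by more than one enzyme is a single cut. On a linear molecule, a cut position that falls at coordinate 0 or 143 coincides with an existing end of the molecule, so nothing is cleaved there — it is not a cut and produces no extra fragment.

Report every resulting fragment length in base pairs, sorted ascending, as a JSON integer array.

[1,1,1,4,5,5,6,7,7,7,8,9,9,9,13,13,17,21]

Per-enzyme occurrences:
  LmaII (CTTGTTTA, off=1): starts [13, 80, 111, 124] → cuts [14, 81, 112, 125]
  SqiX (CAGGGTGC, off=5): starts [0, 71, 97] → cuts [5, 76, 102]
  OquIV (AGGGTG, off=5): starts [1, 26, 35, 44, 51, 57, 64, 72, 98, 133] → cuts [6, 31, 40, 49, 56, 62, 69, 77, 103, 138]

All cut coordinates (distinct, sorted): [5, 6, 14, 31, 40, 49, 56, 62, 69, 76, 77, 81, 102, 103, 112, 125, 138]

Fragment lengths:
  [0,5): 5 bp
  [5,6): 1 bp
  [6,14): 8 bp
  [14,31): 17 bp
  [31,40): 9 bp
  [40,49): 9 bp
  [49,56): 7 bp
  [56,62): 6 bp
  [62,69): 7 bp
  [69,76): 7 bp
  [76,77): 1 bp
  [77,81): 4 bp
  [81,102): 21 bp
  [102,103): 1 bp
  [103,112): 9 bp
  [112,125): 13 bp
  [125,138): 13 bp
  [138,143): 5 bp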